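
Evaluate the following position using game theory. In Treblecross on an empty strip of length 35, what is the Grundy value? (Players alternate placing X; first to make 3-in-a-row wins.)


Treblecross: place X on empty cells; 3-in-a-row wins.
Playing within two cells of an existing X lets the opponent win at once, so sensible play treats the cells i-2..i+2 around each X as dead. The player left with no safe cell loses, so this is a normal-play take-away game on strips of safe cells.
Placing X at cell i (0-indexed) of a strip of k safe cells leaves independent strips of sizes max(0, i-2) and max(0, k-i-3). Hence G(k) = mex{ G(max(0,i-2)) XOR G(max(0,k-i-3)) : 0 <= i < k }, with G(0) = 0.
G(1): splits (0,0):0^0=0 -> mex({0}) = 1
G(2): splits (0,0):0^0=0 -> mex({0}) = 1
G(3): splits (0,0):0^0=0 -> mex({0}) = 1
G(4): splits (0,1):0^1=1 (0,0):0^0=0 -> mex({0, 1}) = 2
G(5): splits (0,2):0^1=1 (0,1):0^1=1 (0,0):0^0=0 -> mex({0, 1}) = 2
G(6) = mex({1}) = 0
G(7) = mex({0, 1, 2}) = 3
G(8) = mex({0, 1, 2}) = 3
G(9) = mex({0, 2}) = 1
G(10) = mex({0, 2, 3}) = 1
G(11) = mex({0, 3}) = 1
G(12) = mex({1, 3}) = 0
G(13) = mex({0, 1, 2, 3}) = 4
G(14) = mex({0, 1, 2}) = 3
G(15) = mex({0, 1, 2}) = 3
G(16) = mex({0, 1, 2, 4}) = 3
G(17) = mex({0, 1, 3, 4}) = 2
G(18) = mex({0, 1, 3, 4}) = 2
G(19) = mex({0, 1, 3, 5}) = 2
G(20) = mex({0, 1, 2, 3, 5}) = 4
G(21) = mex({0, 1, 2, 3, 5}) = 4
G(22) = mex({1, 2, 6}) = 0
G(23) = mex({0, 1, 2, 3, 4, 6}) = 5
G(24) = mex({0, 1, 2, 3, 4}) = 5
G(25) = mex({0, 1, 3, 4, 7}) = 2
G(26) = mex({0, 1, 3, 4, 5, 7}) = 2
G(27) = mex({0, 1, 3, 5}) = 2
G(28) = mex({0, 1, 2, 5}) = 3
G(29) = mex({0, 1, 2, 4, 5, 6}) = 3
G(30) = mex({1, 2, 4, 6}) = 0
G(31) = mex({0, 1, 2, 3, 4, 6}) = 5
G(32) = mex({1, 2, 3, 4, 7}) = 0
G(33) = mex({0, 3, 7}) = 1
G(34) = mex({0, 2, 3, 5, 7}) = 1
G(35) = mex({0, 2, 3, 5, 6}) = 1
Therefore G(35) = 1.

1


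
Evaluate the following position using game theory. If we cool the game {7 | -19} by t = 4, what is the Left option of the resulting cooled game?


Original game: {7 | -19} (a switch {a | b} with a > b).
Cooling by t (for t below the temperature (a - b)/2 = 13) taxes each move by t: {a | b} cooled by t is {a - t | b + t}.
Cooling amount: t = 4
Cooled Left option: 7 - 4 = 3
Cooled Right option: -19 + 4 = -15
Cooled game: {3 | -15}
Left option = 3

3


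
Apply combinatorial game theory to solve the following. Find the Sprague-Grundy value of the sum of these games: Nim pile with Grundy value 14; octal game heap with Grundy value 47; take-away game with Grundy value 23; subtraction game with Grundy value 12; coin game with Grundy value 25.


By the Sprague-Grundy theorem, the Grundy value of a sum of games is the XOR of individual Grundy values.
Nim pile: Grundy value = 14. Running XOR: 0 XOR 14 = 14
octal game heap: Grundy value = 47. Running XOR: 14 XOR 47 = 33
take-away game: Grundy value = 23. Running XOR: 33 XOR 23 = 54
subtraction game: Grundy value = 12. Running XOR: 54 XOR 12 = 58
coin game: Grundy value = 25. Running XOR: 58 XOR 25 = 35
The combined Grundy value is 35.

35


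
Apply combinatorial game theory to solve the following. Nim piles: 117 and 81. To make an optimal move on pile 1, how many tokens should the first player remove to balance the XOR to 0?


Piles: 117 and 81
Current XOR: 117 XOR 81 = 36 (non-zero, so this is an N-position).
To make the XOR zero, we need to find a move that balances the piles.
For pile 1 (size 117): target = 117 XOR 36 = 81
We reduce pile 1 from 117 to 81.
Tokens removed: 117 - 81 = 36
Verification: 81 XOR 81 = 0

36


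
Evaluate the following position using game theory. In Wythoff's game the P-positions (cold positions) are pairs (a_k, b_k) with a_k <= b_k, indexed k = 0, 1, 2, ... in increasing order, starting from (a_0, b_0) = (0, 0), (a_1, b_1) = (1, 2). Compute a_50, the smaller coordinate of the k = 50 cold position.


By Wythoff's theorem, a_k = floor(k * phi) and b_k = floor(k * phi^2) = a_k + k, where phi = (1 + sqrt(5))/2 is the golden ratio.
phi = (1 + sqrt(5))/2 = 1.618034
k = 50
k * phi = 50 * 1.618034 = 80.901699
a_50 = floor(k * phi) = 80

80


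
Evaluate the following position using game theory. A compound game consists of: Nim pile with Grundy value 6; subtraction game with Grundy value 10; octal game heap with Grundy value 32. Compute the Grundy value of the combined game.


By the Sprague-Grundy theorem, the Grundy value of a sum of games is the XOR of individual Grundy values.
Nim pile: Grundy value = 6. Running XOR: 0 XOR 6 = 6
subtraction game: Grundy value = 10. Running XOR: 6 XOR 10 = 12
octal game heap: Grundy value = 32. Running XOR: 12 XOR 32 = 44
The combined Grundy value is 44.

44


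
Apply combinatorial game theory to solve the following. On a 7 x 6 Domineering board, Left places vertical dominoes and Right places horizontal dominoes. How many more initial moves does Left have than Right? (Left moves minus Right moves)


Board is 7 x 6 (rows x cols).
Left (vertical) placements: (rows-1) * cols = 6 * 6 = 36
Right (horizontal) placements: rows * (cols-1) = 7 * 5 = 35
Advantage = Left - Right = 36 - 35 = 1

1


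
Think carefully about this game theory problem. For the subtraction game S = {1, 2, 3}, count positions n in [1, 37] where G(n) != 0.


Subtraction set S = {1, 2, 3}, so G(n) = n mod 4.
G(n) = 0 when n is a multiple of 4.
Multiples of 4 in [1, 37]: 9
N-positions (nonzero Grundy) = 37 - 9 = 28

28


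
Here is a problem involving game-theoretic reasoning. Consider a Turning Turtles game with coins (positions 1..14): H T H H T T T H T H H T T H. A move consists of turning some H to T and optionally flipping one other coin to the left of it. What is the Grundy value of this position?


Coins: H T H H T T T H T H H T T H
Key fact: a single head at position k behaves exactly like a Nim heap of size k (turning it to T and optionally flipping a coin at j < k corresponds to moving the heap from k to j, or to 0), and heads combine as a disjunctive sum (two heads at the same place would cancel, matching j XOR j = 0). So the Nim-value is the XOR of the 1-indexed positions of the heads.
Face-up positions (1-indexed): [1, 3, 4, 8, 10, 11, 14]
XOR 0 with 1: 0 XOR 1 = 1
XOR 1 with 3: 1 XOR 3 = 2
XOR 2 with 4: 2 XOR 4 = 6
XOR 6 with 8: 6 XOR 8 = 14
XOR 14 with 10: 14 XOR 10 = 4
XOR 4 with 11: 4 XOR 11 = 15
XOR 15 with 14: 15 XOR 14 = 1
Nim-value = 1

1


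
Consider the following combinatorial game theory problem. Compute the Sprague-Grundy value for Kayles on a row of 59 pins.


Kayles: a move removes 1 or 2 adjacent pins from a contiguous row.
Removing pins from a row of k leaves two independent rows (a, b) with a + b = k - 1 (one pin) or a + b = k - 2 (two pins); an end removal gives a = 0.
By Sprague-Grundy, G(k) = mex{ G(a) XOR G(b) } over all these splits. G(0) = 0.
G(1): splits (0,0):0^0=0 -> mex({0}) = 1
G(2): splits (0,1):0^1=1 (0,0):0^0=0 -> mex({0, 1}) = 2
G(3): splits (0,2):0^2=2 (1,1):1^1=0 (0,1):0^1=1 -> mex({0, 1, 2}) = 3
G(4): splits (0,3):0^3=3 (1,2):1^2=3 (0,2):0^2=2 (1,1):1^1=0 -> mex({0, 2, 3}) = 1
G(5): splits (0,4):0^1=1 (1,3):1^3=2 (2,2):2^2=0 (0,3):0^3=3 (1,2):1^2=3 -> mex({0, 1, 2, 3}) = 4
G(6) = mex({0, 1, 2, 4}) = 3
G(7) = mex({0, 1, 3, 4, 5}) = 2
G(8) = mex({0, 2, 3, 5, 6}) = 1
G(9) = mex({0, 1, 2, 3, 6, 7}) = 4
G(10) = mex({0, 1, 3, 4, 5, 7}) = 2
G(11) = mex({0, 1, 2, 3, 4, 5}) = 6
G(12) = mex({0, 1, 2, 3, 5, 6, 7}) = 4
G(13) = mex({0, 2, 3, 4, 6, 7}) = 1
G(14) = mex({0, 1, 4, 5, 6, 7}) = 2
G(15) = mex({0, 1, 2, 3, 4, 5, 6}) = 7
G(16) = mex({0, 2, 3, 5, 6, 7}) = 1
G(17) = mex({0, 1, 2, 3, 5, 6, 7}) = 4
G(18) = mex({0, 1, 2, 4, 5, 6}) = 3
G(19) = mex({0, 1, 3, 4, 5, 7}) = 2
G(20) = mex({0, 2, 3, 4, 5, 6, 7}) = 1
G(21) = mex({0, 1, 2, 3, 5, 6, 7}) = 4
G(22) = mex({0, 1, 2, 3, 4, 5, 7}) = 6
G(23) = mex({0, 1, 2, 3, 4, 5, 6}) = 7
G(24) = mex({0, 1, 2, 3, 5, 6, 7}) = 4
G(25) = mex({0, 2, 3, 4, 6, 7}) = 1
G(26) = mex({0, 1, 3, 4, 5, 6, 7}) = 2
G(27) = mex({0, 1, 2, 3, 4, 5, 6, 7}) = 8
G(28) = mex({0, 1, 2, 3, 4, 6, 7, 8}) = 5
G(29) = mex({0, 1, 2, 3, 5, 6, 7, 8, 9}) = 4
G(30) = mex({0, 1, 2, 3, 4, 5, 6, 9, 10}) = 7
G(31) = mex({0, 1, 3, 4, 5, 7, 10, 11}) = 2
G(32) = mex({0, 2, 3, 4, 5, 6, 7, 9, 11}) = 1
G(33) = mex({0, 1, 2, 3, 4, 5, 6, 7, 9, 12}) = 8
G(34) = mex({0, 1, 2, 3, 4, 5, 7, 8, 11, 12}) = 6
G(35) = mex({0, 1, 2, 3, 4, 5, 6, 8, 9, 10, 11}) = 7
G(36) = mex({0, 1, 2, 3, 5, 6, 7, 9, 10}) = 4
G(37) = mex({0, 2, 3, 4, 6, 7, 9, 10, 11, 12}) = 1
G(38) = mex({0, 1, 3, 4, 5, 6, 7, 9, 10, 11, 12}) = 2
G(39) = mex({0, 1, 2, 4, 5, 6, 7, 9, 10, 12, 14}) = 3
G(40) = mex({0, 2, 3, 4, 6, 7, 11, 12, 14}) = 1
G(41) = mex({0, 1, 2, 3, 5, 6, 7, 9, 10, 11, 12}) = 4
G(42) = mex({0, 1, 2, 3, 4, 5, 6, 9, 10}) = 7
G(43) = mex({0, 1, 3, 4, 5, 7, 9, 10, 12, 15}) = 2
G(44) = mex({0, 2, 3, 4, 5, 6, 7, 9, 10, 12, 15}) = 1
G(45) = mex({0, 1, 2, 3, 4, 5, 6, 7, 9, 10, 12, 14}) = 8
G(46) = mex({0, 1, 3, 4, 5, 7, 8, 11, 12, 14}) = 2
G(47) = mex({0, 1, 2, 3, 4, 5, 6, 8, 9, 10, 11, 12}) = 7
G(48) = mex({0, 1, 2, 3, 5, 6, 7, 9, 10}) = 4
G(49) = mex({0, 2, 3, 4, 6, 7, 9, 10, 11, 12, 15}) = 1
G(50) = mex({0, 1, 4, 5, 6, 7, 9, 11, 12, 14, 15}) = 2
G(51) = mex({0, 1, 2, 3, 4, 5, 6, 7, 9, 12, 14, 15}) = 8
G(52) = mex({0, 2, 3, 4, 5, 6, 7, 8, 11, 12, 15}) = 1
G(53) = mex({0, 1, 2, 3, 5, 6, 7, 8, 9, 10, 11, 12}) = 4
G(54) = mex({0, 1, 2, 3, 4, 5, 6, 9, 10}) = 7
G(55) = mex({0, 1, 3, 4, 5, 7, 9, 10, 11, 12}) = 2
G(56) = mex({0, 2, 3, 4, 5, 6, 7, 9, 10, 11, 12, 13, 14}) = 1
G(57) = mex({0, 1, 2, 3, 5, 6, 7, 9, 10, 12, 13, 14, 15}) = 4
G(58) = mex({0, 1, 3, 4, 5, 7, 11, 12, 14, 15}) = 2
G(59) = mex({0, 1, 2, 3, 4, 5, 6, 9, 10, 11, 12, 15}) = 7
Therefore G(59) = 7.

7


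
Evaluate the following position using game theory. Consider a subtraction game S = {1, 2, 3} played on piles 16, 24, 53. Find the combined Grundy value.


Subtraction set: {1, 2, 3}
For this subtraction set, G(n) = n mod 4 (period = max + 1 = 4).
Pile 1 (size 16): G(16) = 16 mod 4 = 0
Pile 2 (size 24): G(24) = 24 mod 4 = 0
Pile 3 (size 53): G(53) = 53 mod 4 = 1
Total Grundy value = XOR of all: 0 XOR 0 XOR 1 = 1

1


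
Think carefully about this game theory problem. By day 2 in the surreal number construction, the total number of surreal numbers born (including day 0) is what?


Day 0: {|} = 0 is born. Count = 1.
Day n: the number of surreal numbers born by day n is 2^(n+1) - 1.
By day 0: 2^1 - 1 = 1
By day 1: 2^2 - 1 = 3
By day 2: 2^3 - 1 = 7
By day 2: 7 surreal numbers.

7


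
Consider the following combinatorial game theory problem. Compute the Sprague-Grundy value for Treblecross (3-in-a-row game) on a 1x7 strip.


Treblecross: place X on empty cells; 3-in-a-row wins.
Playing within two cells of an existing X lets the opponent win at once, so sensible play treats the cells i-2..i+2 around each X as dead. The player left with no safe cell loses, so this is a normal-play take-away game on strips of safe cells.
Placing X at cell i (0-indexed) of a strip of k safe cells leaves independent strips of sizes max(0, i-2) and max(0, k-i-3). Hence G(k) = mex{ G(max(0,i-2)) XOR G(max(0,k-i-3)) : 0 <= i < k }, with G(0) = 0.
G(1): splits (0,0):0^0=0 -> mex({0}) = 1
G(2): splits (0,0):0^0=0 -> mex({0}) = 1
G(3): splits (0,0):0^0=0 -> mex({0}) = 1
G(4): splits (0,1):0^1=1 (0,0):0^0=0 -> mex({0, 1}) = 2
G(5): splits (0,2):0^1=1 (0,1):0^1=1 (0,0):0^0=0 -> mex({0, 1}) = 2
G(6) = mex({1}) = 0
G(7) = mex({0, 1, 2}) = 3
Therefore G(7) = 3.

3


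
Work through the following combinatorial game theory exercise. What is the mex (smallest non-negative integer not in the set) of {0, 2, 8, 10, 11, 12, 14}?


Set = {0, 2, 8, 10, 11, 12, 14}
0 is in the set.
1 is NOT in the set. This is the mex.
mex = 1

1


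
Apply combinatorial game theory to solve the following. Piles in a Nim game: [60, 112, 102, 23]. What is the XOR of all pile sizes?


We need the XOR (exclusive or) of all pile sizes.
After XOR-ing pile 1 (size 60): 0 XOR 60 = 60
After XOR-ing pile 2 (size 112): 60 XOR 112 = 76
After XOR-ing pile 3 (size 102): 76 XOR 102 = 42
After XOR-ing pile 4 (size 23): 42 XOR 23 = 61
The Nim-value of this position is 61.

61


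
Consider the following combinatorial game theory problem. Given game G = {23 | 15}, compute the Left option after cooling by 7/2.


Original game: {23 | 15} (a switch {a | b} with a > b).
Cooling by t (for t below the temperature (a - b)/2 = 4) taxes each move by t: {a | b} cooled by t is {a - t | b + t}.
Cooling amount: t = 7/2
Cooled Left option: 23 - 7/2 = 39/2
Cooled Right option: 15 + 7/2 = 37/2
Cooled game: {39/2 | 37/2}
Left option = 39/2

39/2


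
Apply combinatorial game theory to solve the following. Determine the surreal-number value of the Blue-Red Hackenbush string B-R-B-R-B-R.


Edges (from ground): B-R-B-R-B-R
By Berlekamp's sign-expansion rule, a Blue-Red Hackenbush stalk has the value of the surreal number whose sign sequence is the edge sequence with B -> + and R -> -.
Sign sequence: +-+-+-
Trace the sign expansion in the surreal number tree, starting from 0:
Edge 1: B (sign +) -> bounds (0, +inf), value = 1
Edge 2: R (sign -) -> bounds (0, 1), value = 1/2
Edge 3: B (sign +) -> bounds (1/2, 1), value = 3/4
Edge 4: R (sign -) -> bounds (1/2, 3/4), value = 5/8
Edge 5: B (sign +) -> bounds (5/8, 3/4), value = 11/16
Edge 6: R (sign -) -> bounds (5/8, 11/16), value = 21/32
Game value = 21/32

21/32


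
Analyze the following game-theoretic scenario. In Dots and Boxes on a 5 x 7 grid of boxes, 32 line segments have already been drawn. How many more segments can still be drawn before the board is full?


Grid: 5 x 7 boxes, i.e. 6 rows and 8 columns of dots.
Horizontal edges: (rows + 1) * cols = 6 * 7 = 42
Vertical edges: rows * (cols + 1) = 5 * 8 = 40
Total edges: 42 + 40 = 82
Edges drawn: 32
Remaining: 82 - 32 = 50

50


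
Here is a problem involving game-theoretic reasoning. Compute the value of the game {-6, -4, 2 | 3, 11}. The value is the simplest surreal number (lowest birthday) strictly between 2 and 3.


Left options: {-6, -4, 2}, max = 2
Right options: {3, 11}, min = 3
All options are numbers and max(Left) < min(Right), so by the simplicity theorem the value is the simplest (earliest-born) number strictly between 2 and 3.
No integer lies strictly between 2 and 3, so the value is the dyadic rational m/2^k in the interval with the smallest k (then m odd); search k = 1, 2, ...:
Denominator 2: 5/2 lies strictly between 2 and 3 -- found.
The simplest number in the interval is 5/2.
Game value = 5/2

5/2


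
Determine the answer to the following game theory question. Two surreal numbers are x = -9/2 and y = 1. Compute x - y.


x = -9/2, y = 1
Converting to common denominator: 2
x = -9/2, y = 2/2
x - y = -9/2 - 1 = -11/2

-11/2


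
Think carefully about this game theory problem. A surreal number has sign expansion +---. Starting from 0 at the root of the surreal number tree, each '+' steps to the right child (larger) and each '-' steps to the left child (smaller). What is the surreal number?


Sign expansion: +---
Rule: track bounds (lo, hi), initially (-inf, +inf). On '+', the current value becomes lo and we move to the simplest number in (value, hi): value + 1 if hi = +inf, otherwise the midpoint (value + hi)/2. On '-', the current value becomes hi and we move to value - 1 if lo = -inf, otherwise the midpoint (lo + value)/2.
Start at 0.
Step 1: sign = +, move right. Bounds: (0, +inf). Value = 1
Step 2: sign = -, move left. Bounds: (0, 1). Value = 1/2
Step 3: sign = -, move left. Bounds: (0, 1/2). Value = 1/4
Step 4: sign = -, move left. Bounds: (0, 1/4). Value = 1/8
The surreal number with sign expansion +--- is 1/8.

1/8


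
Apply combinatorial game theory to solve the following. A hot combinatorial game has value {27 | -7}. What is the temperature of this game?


The game is {27 | -7}, a switch {a | b} with numbers a > b.
Cooling {a | b} by t gives {a - t | b + t}, which stops being hot when a - t = b + t, i.e. at t = (a - b)/2. So the temperature of a switch is (a - b)/2.
Temperature = (Left option - Right option) / 2
= (27 - (-7)) / 2
= 34 / 2
= 17

17


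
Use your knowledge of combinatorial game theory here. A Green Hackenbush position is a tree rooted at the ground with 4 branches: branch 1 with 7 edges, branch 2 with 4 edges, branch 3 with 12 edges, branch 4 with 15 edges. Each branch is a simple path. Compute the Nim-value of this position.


The tree has 4 branches from the ground vertex.
In Green Hackenbush, the Nim-value of a simple path of length k is k.
Branch 1: length 7, Nim-value = 7
Branch 2: length 4, Nim-value = 4
Branch 3: length 12, Nim-value = 12
Branch 4: length 15, Nim-value = 15
Total Nim-value = XOR of all branch values:
0 XOR 7 = 7
7 XOR 4 = 3
3 XOR 12 = 15
15 XOR 15 = 0
Nim-value of the tree = 0

0


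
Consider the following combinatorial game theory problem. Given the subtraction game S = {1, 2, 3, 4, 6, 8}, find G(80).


The subtraction set is S = {1, 2, 3, 4, 6, 8}.
G(k) = mex{ G(k - s) : s in S, s <= k }. We compute iteratively: G(0) = 0.
G(1) = mex({0}) = 1
G(2) = mex({0, 1}) = 2
G(3) = mex({0, 1, 2}) = 3
G(4) = mex({0, 1, 2, 3}) = 4
G(5) = mex({1, 2, 3, 4}) = 0
G(6) = mex({0, 2, 3, 4}) = 1
G(7) = mex({0, 1, 3, 4}) = 2
G(8) = mex({0, 1, 2, 4}) = 3
G(9) = mex({0, 1, 2, 3}) = 4
G(10) = mex({1, 2, 3, 4}) = 0
G(11) = mex({0, 2, 3, 4}) = 1
G(12) = mex({0, 1, 3, 4}) = 2
Observe that G(5)..G(12) = 0, 1, 2, 3, 4, 0, 1, 2 repeats G(0)..G(7) = 0, 1, 2, 3, 4, 0, 1, 2.
For k >= max(S) = 8, G(k) is determined by the previous 8 values G(k-8)..G(k-1); a window of 8 consecutive values has recurred shifted by 5, so by induction G(k + 5) = G(k) for all k >= 0: the sequence is periodic from the start with period 5.
One period: G(0..4) = 0, 1, 2, 3, 4.
80 mod 5 = 0, so G(80) = G(0) = 0.

0


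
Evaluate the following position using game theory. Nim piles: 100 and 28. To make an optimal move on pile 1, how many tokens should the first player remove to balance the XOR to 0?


Piles: 100 and 28
Current XOR: 100 XOR 28 = 120 (non-zero, so this is an N-position).
To make the XOR zero, we need to find a move that balances the piles.
For pile 1 (size 100): target = 100 XOR 120 = 28
We reduce pile 1 from 100 to 28.
Tokens removed: 100 - 28 = 72
Verification: 28 XOR 28 = 0

72


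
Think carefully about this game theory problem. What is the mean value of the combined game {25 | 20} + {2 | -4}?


G1 = {25 | 20}, G2 = {2 | -4}
Each is a switch {a | b} with numbers a > b; its mean value is (a + b)/2, and mean value is additive over game sums: m(G1 + G2) = m(G1) + m(G2).
Mean of G1 = (25 + (20))/2 = 45/2 = 45/2
Mean of G2 = (2 + (-4))/2 = -2/2 = -1
Mean of G1 + G2 = 45/2 + -1 = 43/2

43/2


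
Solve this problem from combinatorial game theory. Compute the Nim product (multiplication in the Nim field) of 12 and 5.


Nim multiplication is bilinear over XOR: (u XOR v) * w = (u*w) XOR (v*w).
So we split each operand into its bit components and XOR the pairwise Nim products.
12 = 4 + 8 (as XOR of powers of 2).
5 = 1 + 4 (as XOR of powers of 2).
Using the standard Nim-product table on single bits:
  2*2 = 3,   2*4 = 8,   2*8 = 12,
  4*4 = 6,   4*8 = 11,  8*8 = 13,
and  1*x = x (identity), k*l = l*k (commutative).
Pairwise Nim products:
  4 * 1 = 4
  4 * 4 = 6
  8 * 1 = 8
  8 * 4 = 11
XOR them: 4 XOR 6 XOR 8 XOR 11 = 1.
Result: 12 * 5 = 1 (in Nim).

1


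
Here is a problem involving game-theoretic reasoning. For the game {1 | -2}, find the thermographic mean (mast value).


Game = {1 | -2}, a switch {a | b} with numbers a > b.
Its thermograph has left wall a - t and right wall b + t, which meet at t = (a - b)/2, where both equal (a + b)/2. So the mast (mean value) is at (a + b)/2.
Mean = (1 + (-2))/2 = -1/2 = -1/2

-1/2


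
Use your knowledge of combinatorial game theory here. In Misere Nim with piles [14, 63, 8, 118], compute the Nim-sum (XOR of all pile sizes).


We need the XOR (exclusive or) of all pile sizes.
After XOR-ing pile 1 (size 14): 0 XOR 14 = 14
After XOR-ing pile 2 (size 63): 14 XOR 63 = 49
After XOR-ing pile 3 (size 8): 49 XOR 8 = 57
After XOR-ing pile 4 (size 118): 57 XOR 118 = 79
The Nim-value of this position is 79.

79


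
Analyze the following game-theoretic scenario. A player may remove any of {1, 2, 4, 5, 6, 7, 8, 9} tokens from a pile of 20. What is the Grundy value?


The subtraction set is S = {1, 2, 4, 5, 6, 7, 8, 9}.
G(k) = mex{ G(k - s) : s in S, s <= k }. We compute iteratively: G(0) = 0.
G(1) = mex({0}) = 1
G(2) = mex({0, 1}) = 2
G(3) = mex({1, 2}) = 0
G(4) = mex({0, 2}) = 1
G(5) = mex({0, 1}) = 2
G(6) = mex({0, 1, 2}) = 3
G(7) = mex({0, 1, 2, 3}) = 4
G(8) = mex({0, 1, 2, 3, 4}) = 5
G(9) = mex({0, 1, 2, 4, 5}) = 3
G(10) = mex({0, 1, 2, 3, 5}) = 4
G(11) = mex({0, 1, 2, 3, 4}) = 5
G(12) = mex({0, 1, 2, 3, 4, 5}) = 6
G(13) = mex({1, 2, 3, 4, 5, 6}) = 0
G(14) = mex({0, 2, 3, 4, 5, 6}) = 1
G(15) = mex({0, 1, 3, 4, 5}) = 2
G(16) = mex({1, 2, 3, 4, 5, 6}) = 0
G(17) = mex({0, 2, 3, 4, 5, 6}) = 1
G(18) = mex({0, 1, 3, 4, 5, 6}) = 2
G(19) = mex({0, 1, 2, 4, 5, 6}) = 3
G(20) = mex({0, 1, 2, 3, 5, 6}) = 4
Therefore G(20) = 4.

4


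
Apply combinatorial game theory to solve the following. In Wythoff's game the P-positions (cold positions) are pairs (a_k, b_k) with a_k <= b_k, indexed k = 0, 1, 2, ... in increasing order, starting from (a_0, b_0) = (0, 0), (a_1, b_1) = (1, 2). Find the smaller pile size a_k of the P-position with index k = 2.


By Wythoff's theorem, a_k = floor(k * phi) and b_k = floor(k * phi^2) = a_k + k, where phi = (1 + sqrt(5))/2 is the golden ratio.
phi = (1 + sqrt(5))/2 = 1.618034
k = 2
k * phi = 2 * 1.618034 = 3.236068
a_2 = floor(k * phi) = 3

3


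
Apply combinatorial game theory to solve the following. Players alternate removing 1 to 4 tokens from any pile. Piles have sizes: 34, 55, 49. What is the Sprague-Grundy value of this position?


Subtraction set: {1, 2, 3, 4}
For this subtraction set, G(n) = n mod 5 (period = max + 1 = 5).
Pile 1 (size 34): G(34) = 34 mod 5 = 4
Pile 2 (size 55): G(55) = 55 mod 5 = 0
Pile 3 (size 49): G(49) = 49 mod 5 = 4
Total Grundy value = XOR of all: 4 XOR 0 XOR 4 = 0

0


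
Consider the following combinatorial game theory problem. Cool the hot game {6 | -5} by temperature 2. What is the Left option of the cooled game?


Original game: {6 | -5} (a switch {a | b} with a > b).
Cooling by t (for t below the temperature (a - b)/2 = 11/2) taxes each move by t: {a | b} cooled by t is {a - t | b + t}.
Cooling amount: t = 2
Cooled Left option: 6 - 2 = 4
Cooled Right option: -5 + 2 = -3
Cooled game: {4 | -3}
Left option = 4

4


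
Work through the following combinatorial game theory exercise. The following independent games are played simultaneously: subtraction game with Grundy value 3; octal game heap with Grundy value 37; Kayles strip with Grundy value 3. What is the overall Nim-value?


By the Sprague-Grundy theorem, the Grundy value of a sum of games is the XOR of individual Grundy values.
subtraction game: Grundy value = 3. Running XOR: 0 XOR 3 = 3
octal game heap: Grundy value = 37. Running XOR: 3 XOR 37 = 38
Kayles strip: Grundy value = 3. Running XOR: 38 XOR 3 = 37
The combined Grundy value is 37.

37


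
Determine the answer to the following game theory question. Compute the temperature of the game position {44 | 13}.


The game is {44 | 13}, a switch {a | b} with numbers a > b.
Cooling {a | b} by t gives {a - t | b + t}, which stops being hot when a - t = b + t, i.e. at t = (a - b)/2. So the temperature of a switch is (a - b)/2.
Temperature = (Left option - Right option) / 2
= (44 - (13)) / 2
= 31 / 2
= 31/2

31/2


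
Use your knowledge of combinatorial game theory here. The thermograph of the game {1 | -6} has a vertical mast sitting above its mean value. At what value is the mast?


Game = {1 | -6}, a switch {a | b} with numbers a > b.
Its thermograph has left wall a - t and right wall b + t, which meet at t = (a - b)/2, where both equal (a + b)/2. So the mast (mean value) is at (a + b)/2.
Mean = (1 + (-6))/2 = -5/2 = -5/2

-5/2


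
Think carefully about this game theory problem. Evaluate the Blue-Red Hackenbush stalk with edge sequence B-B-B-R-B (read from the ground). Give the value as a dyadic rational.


Edges (from ground): B-B-B-R-B
By Berlekamp's sign-expansion rule, a Blue-Red Hackenbush stalk has the value of the surreal number whose sign sequence is the edge sequence with B -> + and R -> -.
Sign sequence: +++-+
Trace the sign expansion in the surreal number tree, starting from 0:
Edge 1: B (sign +) -> bounds (0, +inf), value = 1
Edge 2: B (sign +) -> bounds (1, +inf), value = 2
Edge 3: B (sign +) -> bounds (2, +inf), value = 3
Edge 4: R (sign -) -> bounds (2, 3), value = 5/2
Edge 5: B (sign +) -> bounds (5/2, 3), value = 11/4
Game value = 11/4

11/4


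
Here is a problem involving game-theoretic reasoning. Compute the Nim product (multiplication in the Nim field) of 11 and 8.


Nim multiplication is bilinear over XOR: (u XOR v) * w = (u*w) XOR (v*w).
So we split each operand into its bit components and XOR the pairwise Nim products.
11 = 1 + 2 + 8 (as XOR of powers of 2).
8 = 8 (as XOR of powers of 2).
Using the standard Nim-product table on single bits:
  2*2 = 3,   2*4 = 8,   2*8 = 12,
  4*4 = 6,   4*8 = 11,  8*8 = 13,
and  1*x = x (identity), k*l = l*k (commutative).
Pairwise Nim products:
  1 * 8 = 8
  2 * 8 = 12
  8 * 8 = 13
XOR them: 8 XOR 12 XOR 13 = 9.
Result: 11 * 8 = 9 (in Nim).

9


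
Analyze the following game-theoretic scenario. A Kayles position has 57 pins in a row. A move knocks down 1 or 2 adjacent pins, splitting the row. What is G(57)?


Kayles: a move removes 1 or 2 adjacent pins from a contiguous row.
Removing pins from a row of k leaves two independent rows (a, b) with a + b = k - 1 (one pin) or a + b = k - 2 (two pins); an end removal gives a = 0.
By Sprague-Grundy, G(k) = mex{ G(a) XOR G(b) } over all these splits. G(0) = 0.
G(1): splits (0,0):0^0=0 -> mex({0}) = 1
G(2): splits (0,1):0^1=1 (0,0):0^0=0 -> mex({0, 1}) = 2
G(3): splits (0,2):0^2=2 (1,1):1^1=0 (0,1):0^1=1 -> mex({0, 1, 2}) = 3
G(4): splits (0,3):0^3=3 (1,2):1^2=3 (0,2):0^2=2 (1,1):1^1=0 -> mex({0, 2, 3}) = 1
G(5): splits (0,4):0^1=1 (1,3):1^3=2 (2,2):2^2=0 (0,3):0^3=3 (1,2):1^2=3 -> mex({0, 1, 2, 3}) = 4
G(6) = mex({0, 1, 2, 4}) = 3
G(7) = mex({0, 1, 3, 4, 5}) = 2
G(8) = mex({0, 2, 3, 5, 6}) = 1
G(9) = mex({0, 1, 2, 3, 6, 7}) = 4
G(10) = mex({0, 1, 3, 4, 5, 7}) = 2
G(11) = mex({0, 1, 2, 3, 4, 5}) = 6
G(12) = mex({0, 1, 2, 3, 5, 6, 7}) = 4
G(13) = mex({0, 2, 3, 4, 6, 7}) = 1
G(14) = mex({0, 1, 4, 5, 6, 7}) = 2
G(15) = mex({0, 1, 2, 3, 4, 5, 6}) = 7
G(16) = mex({0, 2, 3, 5, 6, 7}) = 1
G(17) = mex({0, 1, 2, 3, 5, 6, 7}) = 4
G(18) = mex({0, 1, 2, 4, 5, 6}) = 3
G(19) = mex({0, 1, 3, 4, 5, 7}) = 2
G(20) = mex({0, 2, 3, 4, 5, 6, 7}) = 1
G(21) = mex({0, 1, 2, 3, 5, 6, 7}) = 4
G(22) = mex({0, 1, 2, 3, 4, 5, 7}) = 6
G(23) = mex({0, 1, 2, 3, 4, 5, 6}) = 7
G(24) = mex({0, 1, 2, 3, 5, 6, 7}) = 4
G(25) = mex({0, 2, 3, 4, 6, 7}) = 1
G(26) = mex({0, 1, 3, 4, 5, 6, 7}) = 2
G(27) = mex({0, 1, 2, 3, 4, 5, 6, 7}) = 8
G(28) = mex({0, 1, 2, 3, 4, 6, 7, 8}) = 5
G(29) = mex({0, 1, 2, 3, 5, 6, 7, 8, 9}) = 4
G(30) = mex({0, 1, 2, 3, 4, 5, 6, 9, 10}) = 7
G(31) = mex({0, 1, 3, 4, 5, 7, 10, 11}) = 2
G(32) = mex({0, 2, 3, 4, 5, 6, 7, 9, 11}) = 1
G(33) = mex({0, 1, 2, 3, 4, 5, 6, 7, 9, 12}) = 8
G(34) = mex({0, 1, 2, 3, 4, 5, 7, 8, 11, 12}) = 6
G(35) = mex({0, 1, 2, 3, 4, 5, 6, 8, 9, 10, 11}) = 7
G(36) = mex({0, 1, 2, 3, 5, 6, 7, 9, 10}) = 4
G(37) = mex({0, 2, 3, 4, 6, 7, 9, 10, 11, 12}) = 1
G(38) = mex({0, 1, 3, 4, 5, 6, 7, 9, 10, 11, 12}) = 2
G(39) = mex({0, 1, 2, 4, 5, 6, 7, 9, 10, 12, 14}) = 3
G(40) = mex({0, 2, 3, 4, 6, 7, 11, 12, 14}) = 1
G(41) = mex({0, 1, 2, 3, 5, 6, 7, 9, 10, 11, 12}) = 4
G(42) = mex({0, 1, 2, 3, 4, 5, 6, 9, 10}) = 7
G(43) = mex({0, 1, 3, 4, 5, 7, 9, 10, 12, 15}) = 2
G(44) = mex({0, 2, 3, 4, 5, 6, 7, 9, 10, 12, 15}) = 1
G(45) = mex({0, 1, 2, 3, 4, 5, 6, 7, 9, 10, 12, 14}) = 8
G(46) = mex({0, 1, 3, 4, 5, 7, 8, 11, 12, 14}) = 2
G(47) = mex({0, 1, 2, 3, 4, 5, 6, 8, 9, 10, 11, 12}) = 7
G(48) = mex({0, 1, 2, 3, 5, 6, 7, 9, 10}) = 4
G(49) = mex({0, 2, 3, 4, 6, 7, 9, 10, 11, 12, 15}) = 1
G(50) = mex({0, 1, 4, 5, 6, 7, 9, 11, 12, 14, 15}) = 2
G(51) = mex({0, 1, 2, 3, 4, 5, 6, 7, 9, 12, 14, 15}) = 8
G(52) = mex({0, 2, 3, 4, 5, 6, 7, 8, 11, 12, 15}) = 1
G(53) = mex({0, 1, 2, 3, 5, 6, 7, 8, 9, 10, 11, 12}) = 4
G(54) = mex({0, 1, 2, 3, 4, 5, 6, 9, 10}) = 7
G(55) = mex({0, 1, 3, 4, 5, 7, 9, 10, 11, 12}) = 2
G(56) = mex({0, 2, 3, 4, 5, 6, 7, 9, 10, 11, 12, 13, 14}) = 1
G(57) = mex({0, 1, 2, 3, 5, 6, 7, 9, 10, 12, 13, 14, 15}) = 4
Therefore G(57) = 4.

4


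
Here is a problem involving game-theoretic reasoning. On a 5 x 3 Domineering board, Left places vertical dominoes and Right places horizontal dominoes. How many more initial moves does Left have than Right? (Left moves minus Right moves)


Board is 5 x 3 (rows x cols).
Left (vertical) placements: (rows-1) * cols = 4 * 3 = 12
Right (horizontal) placements: rows * (cols-1) = 5 * 2 = 10
Advantage = Left - Right = 12 - 10 = 2

2


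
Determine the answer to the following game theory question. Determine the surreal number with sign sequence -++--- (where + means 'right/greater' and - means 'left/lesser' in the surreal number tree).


Sign expansion: -++---
Rule: track bounds (lo, hi), initially (-inf, +inf). On '+', the current value becomes lo and we move to the simplest number in (value, hi): value + 1 if hi = +inf, otherwise the midpoint (value + hi)/2. On '-', the current value becomes hi and we move to value - 1 if lo = -inf, otherwise the midpoint (lo + value)/2.
Start at 0.
Step 1: sign = -, move left. Bounds: (-inf, 0). Value = -1
Step 2: sign = +, move right. Bounds: (-1, 0). Value = -1/2
Step 3: sign = +, move right. Bounds: (-1/2, 0). Value = -1/4
Step 4: sign = -, move left. Bounds: (-1/2, -1/4). Value = -3/8
Step 5: sign = -, move left. Bounds: (-1/2, -3/8). Value = -7/16
Step 6: sign = -, move left. Bounds: (-1/2, -7/16). Value = -15/32
The surreal number with sign expansion -++--- is -15/32.

-15/32


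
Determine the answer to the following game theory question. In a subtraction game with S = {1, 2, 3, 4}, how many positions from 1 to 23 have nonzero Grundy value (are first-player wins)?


Subtraction set S = {1, 2, 3, 4}, so G(n) = n mod 5.
G(n) = 0 when n is a multiple of 5.
Multiples of 5 in [1, 23]: 4
N-positions (nonzero Grundy) = 23 - 4 = 19

19


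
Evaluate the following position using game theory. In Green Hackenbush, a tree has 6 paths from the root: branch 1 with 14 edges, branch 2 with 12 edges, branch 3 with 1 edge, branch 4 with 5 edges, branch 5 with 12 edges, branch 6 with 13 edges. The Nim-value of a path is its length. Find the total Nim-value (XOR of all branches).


The tree has 6 branches from the ground vertex.
In Green Hackenbush, the Nim-value of a simple path of length k is k.
Branch 1: length 14, Nim-value = 14
Branch 2: length 12, Nim-value = 12
Branch 3: length 1, Nim-value = 1
Branch 4: length 5, Nim-value = 5
Branch 5: length 12, Nim-value = 12
Branch 6: length 13, Nim-value = 13
Total Nim-value = XOR of all branch values:
0 XOR 14 = 14
14 XOR 12 = 2
2 XOR 1 = 3
3 XOR 5 = 6
6 XOR 12 = 10
10 XOR 13 = 7
Nim-value of the tree = 7

7


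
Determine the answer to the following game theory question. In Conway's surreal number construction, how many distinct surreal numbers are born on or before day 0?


Day 0: {|} = 0 is born. Count = 1.
Day n: the number of surreal numbers born by day n is 2^(n+1) - 1.
By day 0: 2^1 - 1 = 1
By day 0: 1 surreal numbers.

1


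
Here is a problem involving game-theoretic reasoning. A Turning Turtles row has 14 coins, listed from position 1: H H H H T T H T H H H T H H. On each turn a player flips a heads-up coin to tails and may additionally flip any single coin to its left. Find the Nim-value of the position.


Coins: H H H H T T H T H H H T H H
Key fact: a single head at position k behaves exactly like a Nim heap of size k (turning it to T and optionally flipping a coin at j < k corresponds to moving the heap from k to j, or to 0), and heads combine as a disjunctive sum (two heads at the same place would cancel, matching j XOR j = 0). So the Nim-value is the XOR of the 1-indexed positions of the heads.
Face-up positions (1-indexed): [1, 2, 3, 4, 7, 9, 10, 11, 13, 14]
XOR 0 with 1: 0 XOR 1 = 1
XOR 1 with 2: 1 XOR 2 = 3
XOR 3 with 3: 3 XOR 3 = 0
XOR 0 with 4: 0 XOR 4 = 4
XOR 4 with 7: 4 XOR 7 = 3
XOR 3 with 9: 3 XOR 9 = 10
XOR 10 with 10: 10 XOR 10 = 0
XOR 0 with 11: 0 XOR 11 = 11
XOR 11 with 13: 11 XOR 13 = 6
XOR 6 with 14: 6 XOR 14 = 8
Nim-value = 8

8


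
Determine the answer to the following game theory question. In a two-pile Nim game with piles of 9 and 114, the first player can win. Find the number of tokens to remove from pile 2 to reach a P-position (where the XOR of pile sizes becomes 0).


Piles: 9 and 114
Current XOR: 9 XOR 114 = 123 (non-zero, so this is an N-position).
To make the XOR zero, we need to find a move that balances the piles.
For pile 2 (size 114): target = 114 XOR 123 = 9
We reduce pile 2 from 114 to 9.
Tokens removed: 114 - 9 = 105
Verification: 9 XOR 9 = 0

105


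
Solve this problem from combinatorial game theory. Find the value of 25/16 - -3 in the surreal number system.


x = 25/16, y = -3
Converting to common denominator: 16
x = 25/16, y = -48/16
x - y = 25/16 - -3 = 73/16

73/16


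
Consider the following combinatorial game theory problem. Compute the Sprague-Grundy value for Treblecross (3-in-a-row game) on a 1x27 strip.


Treblecross: place X on empty cells; 3-in-a-row wins.
Playing within two cells of an existing X lets the opponent win at once, so sensible play treats the cells i-2..i+2 around each X as dead. The player left with no safe cell loses, so this is a normal-play take-away game on strips of safe cells.
Placing X at cell i (0-indexed) of a strip of k safe cells leaves independent strips of sizes max(0, i-2) and max(0, k-i-3). Hence G(k) = mex{ G(max(0,i-2)) XOR G(max(0,k-i-3)) : 0 <= i < k }, with G(0) = 0.
G(1): splits (0,0):0^0=0 -> mex({0}) = 1
G(2): splits (0,0):0^0=0 -> mex({0}) = 1
G(3): splits (0,0):0^0=0 -> mex({0}) = 1
G(4): splits (0,1):0^1=1 (0,0):0^0=0 -> mex({0, 1}) = 2
G(5): splits (0,2):0^1=1 (0,1):0^1=1 (0,0):0^0=0 -> mex({0, 1}) = 2
G(6) = mex({1}) = 0
G(7) = mex({0, 1, 2}) = 3
G(8) = mex({0, 1, 2}) = 3
G(9) = mex({0, 2}) = 1
G(10) = mex({0, 2, 3}) = 1
G(11) = mex({0, 3}) = 1
G(12) = mex({1, 3}) = 0
G(13) = mex({0, 1, 2, 3}) = 4
G(14) = mex({0, 1, 2}) = 3
G(15) = mex({0, 1, 2}) = 3
G(16) = mex({0, 1, 2, 4}) = 3
G(17) = mex({0, 1, 3, 4}) = 2
G(18) = mex({0, 1, 3, 4}) = 2
G(19) = mex({0, 1, 3, 5}) = 2
G(20) = mex({0, 1, 2, 3, 5}) = 4
G(21) = mex({0, 1, 2, 3, 5}) = 4
G(22) = mex({1, 2, 6}) = 0
G(23) = mex({0, 1, 2, 3, 4, 6}) = 5
G(24) = mex({0, 1, 2, 3, 4}) = 5
G(25) = mex({0, 1, 3, 4, 7}) = 2
G(26) = mex({0, 1, 3, 4, 5, 7}) = 2
G(27) = mex({0, 1, 3, 5}) = 2
Therefore G(27) = 2.

2


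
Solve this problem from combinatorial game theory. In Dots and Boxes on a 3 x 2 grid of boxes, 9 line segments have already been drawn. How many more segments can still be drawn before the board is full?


Grid: 3 x 2 boxes, i.e. 4 rows and 3 columns of dots.
Horizontal edges: (rows + 1) * cols = 4 * 2 = 8
Vertical edges: rows * (cols + 1) = 3 * 3 = 9
Total edges: 8 + 9 = 17
Edges drawn: 9
Remaining: 17 - 9 = 8

8


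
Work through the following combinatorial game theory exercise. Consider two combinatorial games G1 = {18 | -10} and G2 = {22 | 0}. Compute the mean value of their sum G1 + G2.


G1 = {18 | -10}, G2 = {22 | 0}
Each is a switch {a | b} with numbers a > b; its mean value is (a + b)/2, and mean value is additive over game sums: m(G1 + G2) = m(G1) + m(G2).
Mean of G1 = (18 + (-10))/2 = 8/2 = 4
Mean of G2 = (22 + (0))/2 = 22/2 = 11
Mean of G1 + G2 = 4 + 11 = 15

15


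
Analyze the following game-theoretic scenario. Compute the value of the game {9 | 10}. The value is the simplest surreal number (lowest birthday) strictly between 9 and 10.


Left options: {9}, max = 9
Right options: {10}, min = 10
All options are numbers and max(Left) < min(Right), so by the simplicity theorem the value is the simplest (earliest-born) number strictly between 9 and 10.
No integer lies strictly between 9 and 10, so the value is the dyadic rational m/2^k in the interval with the smallest k (then m odd); search k = 1, 2, ...:
Denominator 2: 19/2 lies strictly between 9 and 10 -- found.
The simplest number in the interval is 19/2.
Game value = 19/2

19/2


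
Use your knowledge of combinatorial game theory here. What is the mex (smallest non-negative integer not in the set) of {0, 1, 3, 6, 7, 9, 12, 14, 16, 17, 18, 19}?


Set = {0, 1, 3, 6, 7, 9, 12, 14, 16, 17, 18, 19}
0 is in the set.
1 is in the set.
2 is NOT in the set. This is the mex.
mex = 2

2


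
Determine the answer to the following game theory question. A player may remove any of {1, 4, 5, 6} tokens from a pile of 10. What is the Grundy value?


The subtraction set is S = {1, 4, 5, 6}.
G(k) = mex{ G(k - s) : s in S, s <= k }. We compute iteratively: G(0) = 0.
G(1) = mex({0}) = 1
G(2) = mex({1}) = 0
G(3) = mex({0}) = 1
G(4) = mex({0, 1}) = 2
G(5) = mex({0, 1, 2}) = 3
G(6) = mex({0, 1, 3}) = 2
G(7) = mex({0, 1, 2}) = 3
G(8) = mex({0, 1, 2, 3}) = 4
G(9) = mex({1, 2, 3, 4}) = 0
G(10) = mex({0, 2, 3}) = 1
Therefore G(10) = 1.

1


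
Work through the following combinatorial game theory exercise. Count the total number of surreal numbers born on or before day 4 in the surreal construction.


Day 0: {|} = 0 is born. Count = 1.
Day n: the number of surreal numbers born by day n is 2^(n+1) - 1.
By day 0: 2^1 - 1 = 1
By day 1: 2^2 - 1 = 3
By day 2: 2^3 - 1 = 7
By day 3: 2^4 - 1 = 15
By day 4: 2^5 - 1 = 31
By day 4: 31 surreal numbers.

31


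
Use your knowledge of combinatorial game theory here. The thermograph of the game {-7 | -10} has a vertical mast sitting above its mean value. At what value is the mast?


Game = {-7 | -10}, a switch {a | b} with numbers a > b.
Its thermograph has left wall a - t and right wall b + t, which meet at t = (a - b)/2, where both equal (a + b)/2. So the mast (mean value) is at (a + b)/2.
Mean = (-7 + (-10))/2 = -17/2 = -17/2

-17/2


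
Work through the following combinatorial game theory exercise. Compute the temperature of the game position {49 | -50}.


The game is {49 | -50}, a switch {a | b} with numbers a > b.
Cooling {a | b} by t gives {a - t | b + t}, which stops being hot when a - t = b + t, i.e. at t = (a - b)/2. So the temperature of a switch is (a - b)/2.
Temperature = (Left option - Right option) / 2
= (49 - (-50)) / 2
= 99 / 2
= 99/2

99/2


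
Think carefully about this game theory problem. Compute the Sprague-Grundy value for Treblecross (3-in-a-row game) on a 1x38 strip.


Treblecross: place X on empty cells; 3-in-a-row wins.
Playing within two cells of an existing X lets the opponent win at once, so sensible play treats the cells i-2..i+2 around each X as dead. The player left with no safe cell loses, so this is a normal-play take-away game on strips of safe cells.
Placing X at cell i (0-indexed) of a strip of k safe cells leaves independent strips of sizes max(0, i-2) and max(0, k-i-3). Hence G(k) = mex{ G(max(0,i-2)) XOR G(max(0,k-i-3)) : 0 <= i < k }, with G(0) = 0.
G(1): splits (0,0):0^0=0 -> mex({0}) = 1
G(2): splits (0,0):0^0=0 -> mex({0}) = 1
G(3): splits (0,0):0^0=0 -> mex({0}) = 1
G(4): splits (0,1):0^1=1 (0,0):0^0=0 -> mex({0, 1}) = 2
G(5): splits (0,2):0^1=1 (0,1):0^1=1 (0,0):0^0=0 -> mex({0, 1}) = 2
G(6) = mex({1}) = 0
G(7) = mex({0, 1, 2}) = 3
G(8) = mex({0, 1, 2}) = 3
G(9) = mex({0, 2}) = 1
G(10) = mex({0, 2, 3}) = 1
G(11) = mex({0, 3}) = 1
G(12) = mex({1, 3}) = 0
G(13) = mex({0, 1, 2, 3}) = 4
G(14) = mex({0, 1, 2}) = 3
G(15) = mex({0, 1, 2}) = 3
G(16) = mex({0, 1, 2, 4}) = 3
G(17) = mex({0, 1, 3, 4}) = 2
G(18) = mex({0, 1, 3, 4}) = 2
G(19) = mex({0, 1, 3, 5}) = 2
G(20) = mex({0, 1, 2, 3, 5}) = 4
G(21) = mex({0, 1, 2, 3, 5}) = 4
G(22) = mex({1, 2, 6}) = 0
G(23) = mex({0, 1, 2, 3, 4, 6}) = 5
G(24) = mex({0, 1, 2, 3, 4}) = 5
G(25) = mex({0, 1, 3, 4, 7}) = 2
G(26) = mex({0, 1, 3, 4, 5, 7}) = 2
G(27) = mex({0, 1, 3, 5}) = 2
G(28) = mex({0, 1, 2, 5}) = 3
G(29) = mex({0, 1, 2, 4, 5, 6}) = 3
G(30) = mex({1, 2, 4, 6}) = 0
G(31) = mex({0, 1, 2, 3, 4, 6}) = 5
G(32) = mex({1, 2, 3, 4, 7}) = 0
G(33) = mex({0, 3, 7}) = 1
G(34) = mex({0, 2, 3, 5, 7}) = 1
G(35) = mex({0, 2, 3, 5, 6}) = 1
G(36) = mex({0, 1, 2, 5, 6}) = 3
G(37) = mex({0, 1, 2, 4, 5, 6}) = 3
G(38) = mex({0, 1, 2, 4}) = 3
Therefore G(38) = 3.

3
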